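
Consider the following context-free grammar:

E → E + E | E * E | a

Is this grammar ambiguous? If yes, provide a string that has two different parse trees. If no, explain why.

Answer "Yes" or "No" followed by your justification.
Two different leftmost derivations of a + a * a:
  (1) E ⇒ E + E ⇒ a + E ⇒ a + E * E ⇒ a + a * E ⇒ a + a * a   (tree groups a + (a * a))
  (2) E ⇒ E * E ⇒ E + E * E ⇒ a + E * E ⇒ a + a * E ⇒ a + a * a   (tree groups (a + a) * a)
Two distinct leftmost derivations = two distinct parse trees, so the grammar is ambiguous.

Final answer: Yes - the string 'a + a * a' has two distinct leftmost derivations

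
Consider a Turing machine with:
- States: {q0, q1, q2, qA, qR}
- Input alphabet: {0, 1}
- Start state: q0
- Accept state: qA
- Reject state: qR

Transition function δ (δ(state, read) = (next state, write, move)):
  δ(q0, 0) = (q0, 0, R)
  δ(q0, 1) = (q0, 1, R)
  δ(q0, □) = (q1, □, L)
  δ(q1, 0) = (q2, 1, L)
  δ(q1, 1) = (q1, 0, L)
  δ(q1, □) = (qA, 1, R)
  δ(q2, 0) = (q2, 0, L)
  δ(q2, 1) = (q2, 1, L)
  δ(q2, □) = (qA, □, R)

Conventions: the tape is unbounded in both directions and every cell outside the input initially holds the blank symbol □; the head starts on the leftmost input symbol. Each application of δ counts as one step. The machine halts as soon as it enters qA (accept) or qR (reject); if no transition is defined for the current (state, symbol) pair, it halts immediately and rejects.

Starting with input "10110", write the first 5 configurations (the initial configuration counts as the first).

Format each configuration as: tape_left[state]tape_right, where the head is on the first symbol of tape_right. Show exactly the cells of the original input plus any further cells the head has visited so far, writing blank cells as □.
Step 0: [q0]10110 (head at position 0)
Step 1: δ(q0, 1) = (q0, 1, R)  ⊢  1[q0]0110 (head at position 1)
Step 2: δ(q0, 0) = (q0, 0, R)  ⊢  10[q0]110 (head at position 2)
Step 3: δ(q0, 1) = (q0, 1, R)  ⊢  101[q0]10 (head at position 3)
Step 4: δ(q0, 1) = (q0, 1, R)  ⊢  1011[q0]0 (head at position 4)

Final answer: [q0]10110 ⊢ 1[q0]0110 ⊢ 10[q0]110 ⊢ 101[q0]10 ⊢ 1011[q0]0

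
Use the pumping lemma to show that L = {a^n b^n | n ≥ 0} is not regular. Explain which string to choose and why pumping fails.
Language: L = {a^n b^n | n ≥ 0} (equal numbers of a's followed by b's)
Step 1: Assume for contradiction that L is regular, with pumping length p.
Step 2: Choose s = a^p b^p. Then s ∈ L (it has p a's followed by p b's) and |s| ≥ p.
Step 3: Consider any decomposition s = xyz with |xy| ≤ p and |y| > 0. Since |xy| ≤ p and the first p symbols of s are all a's, y = a^k for some k with 1 ≤ k ≤ p.
Step 4: Pumping up (i = 2): xy²z = a^(p+k) b^p, which has more a's than b's, so xy²z ∉ L.
This contradicts the pumping lemma, so L is not regular.

Final answer: Choose s = a^p b^p. Since |xy| ≤ p, y = a^k with k ≥ 1. Then xy²z = a^(p+k) b^p ∉ L.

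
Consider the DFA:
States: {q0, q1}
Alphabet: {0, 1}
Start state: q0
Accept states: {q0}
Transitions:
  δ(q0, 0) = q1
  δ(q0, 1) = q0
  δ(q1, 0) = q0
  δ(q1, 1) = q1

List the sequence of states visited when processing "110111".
Starting at q0
Read '1': q0 -> q0
Read '1': q0 -> q0
Read '0': q0 -> q1
Read '1': q1 -> q1
Read '1': q1 -> q1
Read '1': q1 -> q1

Final answer: q0 -> q0 -> q0 -> q1 -> q1 -> q1 -> q1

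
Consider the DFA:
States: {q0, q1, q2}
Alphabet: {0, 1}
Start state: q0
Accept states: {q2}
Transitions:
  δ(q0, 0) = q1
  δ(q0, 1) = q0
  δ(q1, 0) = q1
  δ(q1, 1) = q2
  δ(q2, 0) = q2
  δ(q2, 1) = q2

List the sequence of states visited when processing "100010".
Starting at q0
Read '1': q0 -> q0
Read '0': q0 -> q1
Read '0': q1 -> q1
Read '0': q1 -> q1
Read '1': q1 -> q2
Read '0': q2 -> q2

Final answer: q0 -> q0 -> q1 -> q1 -> q1 -> q2 -> q2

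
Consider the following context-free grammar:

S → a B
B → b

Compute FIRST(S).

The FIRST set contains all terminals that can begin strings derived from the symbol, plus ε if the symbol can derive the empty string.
S has the single production S → a B, whose right-hand side begins with the terminal a. So FIRST(S) = {a}.

Final answer: {a}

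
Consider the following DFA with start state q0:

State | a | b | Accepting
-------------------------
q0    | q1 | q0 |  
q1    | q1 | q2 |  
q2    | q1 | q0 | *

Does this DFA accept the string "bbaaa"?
Start in q0.
Read 'b': q0 → q0
Read 'b': q0 → q0
Read 'a': q0 → q1
Read 'a': q1 → q1
Read 'a': q1 → q1
Final state q1 is not accepting, so the string is rejected.

Final answer: No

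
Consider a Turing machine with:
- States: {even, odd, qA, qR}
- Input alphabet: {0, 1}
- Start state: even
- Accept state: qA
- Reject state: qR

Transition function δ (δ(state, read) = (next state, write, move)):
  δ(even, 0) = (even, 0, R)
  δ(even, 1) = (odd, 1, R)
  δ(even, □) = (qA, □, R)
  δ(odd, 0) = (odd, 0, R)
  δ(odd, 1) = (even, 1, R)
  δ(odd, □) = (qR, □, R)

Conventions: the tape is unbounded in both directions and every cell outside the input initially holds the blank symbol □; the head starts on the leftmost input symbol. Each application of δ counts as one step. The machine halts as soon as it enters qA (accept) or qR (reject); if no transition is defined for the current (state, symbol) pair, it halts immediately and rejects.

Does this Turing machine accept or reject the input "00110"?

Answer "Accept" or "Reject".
Step 0: [even]00110 (head at position 0)
Step 1: δ(even, 0) = (even, 0, R)  ⊢  0[even]0110 (head at position 1)
Step 2: δ(even, 0) = (even, 0, R)  ⊢  00[even]110 (head at position 2)
Step 3: δ(even, 1) = (odd, 1, R)  ⊢  001[odd]10 (head at position 3)
Step 4: δ(odd, 1) = (even, 1, R)  ⊢  0011[even]0 (head at position 4)
Step 5: δ(even, 0) = (even, 0, R)  ⊢  00110[even]□ (head at position 5)
Step 6: δ(even, □) = (qA, □, R)  ⊢  00110□[qA]□ (head at position 6)
The machine is in qA, so it halts and accepts.

Final answer: Accept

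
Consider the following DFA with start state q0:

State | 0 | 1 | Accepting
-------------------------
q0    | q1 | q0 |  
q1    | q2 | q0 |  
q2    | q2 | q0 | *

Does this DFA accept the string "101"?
Start in q0.
Read '1': q0 → q0
Read '0': q0 → q1
Read '1': q1 → q0
Final state q0 is not accepting, so the string is rejected.

Final answer: No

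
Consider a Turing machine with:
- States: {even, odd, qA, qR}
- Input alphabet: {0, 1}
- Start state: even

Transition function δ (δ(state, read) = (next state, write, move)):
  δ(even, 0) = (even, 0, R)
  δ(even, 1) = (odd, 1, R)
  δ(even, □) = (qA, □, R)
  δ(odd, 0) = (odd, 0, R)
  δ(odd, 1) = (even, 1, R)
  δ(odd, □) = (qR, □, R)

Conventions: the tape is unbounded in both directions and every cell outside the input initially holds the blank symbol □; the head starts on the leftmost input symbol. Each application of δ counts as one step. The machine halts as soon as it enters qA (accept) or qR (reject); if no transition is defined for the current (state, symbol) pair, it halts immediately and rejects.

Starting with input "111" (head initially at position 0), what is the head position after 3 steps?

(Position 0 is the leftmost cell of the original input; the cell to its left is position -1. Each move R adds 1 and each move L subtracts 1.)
Step 0: [even]111 (head at position 0)
Step 1: δ(even, 1) = (odd, 1, R)  ⊢  1[odd]11 (head at position 1)
Step 2: δ(odd, 1) = (even, 1, R)  ⊢  11[even]1 (head at position 2)
Step 3: δ(even, 1) = (odd, 1, R)  ⊢  111[odd]□ (head at position 3)
Head position after 3 steps: 3

Final answer: Position 3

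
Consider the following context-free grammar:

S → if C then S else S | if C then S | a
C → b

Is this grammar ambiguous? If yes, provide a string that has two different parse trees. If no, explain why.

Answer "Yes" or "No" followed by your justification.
The 'dangling else' can attach to either if. Two leftmost derivations of  if b then if b then a else a:
  (1) S ⇒ if C then S else S ⇒ if b then S else S ⇒ if b then if C then S else S ⇒ if b then if b then S else S ⇒ if b then if b then a else S ⇒ if b then if b then a else a   (else belongs to the outer if)
  (2) S ⇒ if C then S ⇒ if b then S ⇒ if b then if C then S else S ⇒ if b then if b then S else S ⇒ if b then if b then a else S ⇒ if b then if b then a else a   (else belongs to the inner if)
Two distinct parse trees for the same string, so the grammar is ambiguous.

Final answer: Yes - the string 'if b then if b then a else a' has two distinct leftmost derivations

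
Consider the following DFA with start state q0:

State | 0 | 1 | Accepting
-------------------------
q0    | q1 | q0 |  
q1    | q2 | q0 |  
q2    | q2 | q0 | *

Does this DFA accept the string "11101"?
Start in q0.
Read '1': q0 → q0
Read '1': q0 → q0
Read '1': q0 → q0
Read '0': q0 → q1
Read '1': q1 → q0
Final state q0 is not accepting, so the string is rejected.

Final answer: No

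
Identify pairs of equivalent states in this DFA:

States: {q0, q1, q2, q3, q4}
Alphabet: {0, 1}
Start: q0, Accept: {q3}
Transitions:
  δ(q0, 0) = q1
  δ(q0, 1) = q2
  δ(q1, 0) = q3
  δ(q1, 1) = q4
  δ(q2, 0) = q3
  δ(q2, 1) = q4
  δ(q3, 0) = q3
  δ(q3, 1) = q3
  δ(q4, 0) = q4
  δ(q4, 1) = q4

Using the table-filling algorithm:
Round 0 – mark pairs where exactly one state is accepting: (q0,q3), (q1,q3), (q2,q3), (q3,q4)
Round 1 – newly marked: (q0,q1) [on 0: q1 vs q3, already marked]; (q0,q2) [on 0: q1 vs q3, already marked]; (q1,q4) [on 0: q3 vs q4, already marked]; (q2,q4) [on 0: q3 vs q4, already marked]
Round 2 – newly marked: (q0,q4) [on 0: q1 vs q4, already marked]
No further pairs can be marked.
(q1, q2) unmarked: δ(q1,0)=q3, δ(q2,0)=q3; δ(q1,1)=q4, δ(q2,1)=q4 → equivalent
Equivalent pairs: (q1, q2)

Final answer: Equivalent pairs: (q1, q2)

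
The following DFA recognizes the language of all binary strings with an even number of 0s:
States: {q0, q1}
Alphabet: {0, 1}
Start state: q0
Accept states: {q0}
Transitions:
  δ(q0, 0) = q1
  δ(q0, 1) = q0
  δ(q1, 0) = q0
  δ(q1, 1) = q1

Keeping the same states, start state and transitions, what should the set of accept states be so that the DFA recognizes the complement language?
The DFA is complete (every state has a transition on every symbol), so the complement
is recognized by the same DFA with accepting and non-accepting states swapped.
Original accept states: {q0}
Complement accept states = All states - Original accept states
= {q0, q1} - {q0}
= {q1}
Complement language: strings with an ODD number of 0s

Final answer: {q1}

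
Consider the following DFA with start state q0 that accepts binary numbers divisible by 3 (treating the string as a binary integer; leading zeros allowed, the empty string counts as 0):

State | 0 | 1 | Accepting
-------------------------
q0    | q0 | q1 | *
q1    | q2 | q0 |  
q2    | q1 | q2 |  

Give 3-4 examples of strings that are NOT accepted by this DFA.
Any strings that end in a non-accepting state work; for example:
"10": q0 → q1 → q2; q2 is not accepting → rejected
"100": q0 → q1 → q2 → q1; q1 is not accepting → rejected
"111": q0 → q1 → q0 → q1; q1 is not accepting → rejected
"1011": q0 → q1 → q2 → q2 → q2; q2 is not accepting → rejected

Final answer: "10", "100", "111", "1011"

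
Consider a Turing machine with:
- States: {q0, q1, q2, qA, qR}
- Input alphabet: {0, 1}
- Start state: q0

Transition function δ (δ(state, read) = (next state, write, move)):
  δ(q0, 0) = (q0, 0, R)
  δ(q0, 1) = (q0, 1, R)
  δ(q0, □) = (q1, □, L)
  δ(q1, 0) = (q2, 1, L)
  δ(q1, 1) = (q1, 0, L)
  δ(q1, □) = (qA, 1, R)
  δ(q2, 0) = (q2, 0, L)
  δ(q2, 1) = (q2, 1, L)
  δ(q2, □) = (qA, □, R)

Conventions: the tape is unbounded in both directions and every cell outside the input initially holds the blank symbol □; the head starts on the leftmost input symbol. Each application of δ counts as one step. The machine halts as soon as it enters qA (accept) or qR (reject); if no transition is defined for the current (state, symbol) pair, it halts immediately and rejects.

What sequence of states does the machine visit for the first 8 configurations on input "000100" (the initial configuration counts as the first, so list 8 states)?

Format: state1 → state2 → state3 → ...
Step 0: [q0]000100 (head at position 0)
Step 1: δ(q0, 0) = (q0, 0, R)  ⊢  0[q0]00100 (head at position 1)
Step 2: δ(q0, 0) = (q0, 0, R)  ⊢  00[q0]0100 (head at position 2)
Step 3: δ(q0, 0) = (q0, 0, R)  ⊢  000[q0]100 (head at position 3)
Step 4: δ(q0, 1) = (q0, 1, R)  ⊢  0001[q0]00 (head at position 4)
Step 5: δ(q0, 0) = (q0, 0, R)  ⊢  00010[q0]0 (head at position 5)
Step 6: δ(q0, 0) = (q0, 0, R)  ⊢  000100[q0]□ (head at position 6)
Step 7: δ(q0, □) = (q1, □, L)  ⊢  00010[q1]0□ (head at position 5)
Reading off the states of these 8 configurations: q0 → q0 → q0 → q0 → q0 → q0 → q0 → q1

Final answer: q0 → q0 → q0 → q0 → q0 → q0 → q0 → q1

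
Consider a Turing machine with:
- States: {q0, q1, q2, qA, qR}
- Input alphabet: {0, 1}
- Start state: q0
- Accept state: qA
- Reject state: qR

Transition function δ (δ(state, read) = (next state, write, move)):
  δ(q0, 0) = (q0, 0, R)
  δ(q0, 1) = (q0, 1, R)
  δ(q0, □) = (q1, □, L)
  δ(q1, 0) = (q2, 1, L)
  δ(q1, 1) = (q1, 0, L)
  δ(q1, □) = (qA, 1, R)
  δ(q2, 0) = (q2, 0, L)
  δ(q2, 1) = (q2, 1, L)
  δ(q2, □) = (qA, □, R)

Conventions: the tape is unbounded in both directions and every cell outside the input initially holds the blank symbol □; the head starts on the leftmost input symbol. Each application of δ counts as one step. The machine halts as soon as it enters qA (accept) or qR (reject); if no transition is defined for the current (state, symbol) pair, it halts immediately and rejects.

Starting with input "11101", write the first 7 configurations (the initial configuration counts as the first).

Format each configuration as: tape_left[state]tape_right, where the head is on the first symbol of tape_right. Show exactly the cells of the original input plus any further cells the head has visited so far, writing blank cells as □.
Step 0: [q0]11101 (head at position 0)
Step 1: δ(q0, 1) = (q0, 1, R)  ⊢  1[q0]1101 (head at position 1)
Step 2: δ(q0, 1) = (q0, 1, R)  ⊢  11[q0]101 (head at position 2)
Step 3: δ(q0, 1) = (q0, 1, R)  ⊢  111[q0]01 (head at position 3)
Step 4: δ(q0, 0) = (q0, 0, R)  ⊢  1110[q0]1 (head at position 4)
Step 5: δ(q0, 1) = (q0, 1, R)  ⊢  11101[q0]□ (head at position 5)
Step 6: δ(q0, □) = (q1, □, L)  ⊢  1110[q1]1□ (head at position 4)

Final answer: [q0]11101 ⊢ 1[q0]1101 ⊢ 11[q0]101 ⊢ 111[q0]01 ⊢ 1110[q0]1 ⊢ 11101[q0]□ ⊢ 1110[q1]1□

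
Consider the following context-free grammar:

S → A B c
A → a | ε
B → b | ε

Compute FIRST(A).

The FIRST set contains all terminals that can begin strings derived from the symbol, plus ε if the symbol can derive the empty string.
A → a contributes a; A → ε makes A nullable, contributing ε. FIRST(A) = {a, ε}.

Final answer: {a, ε}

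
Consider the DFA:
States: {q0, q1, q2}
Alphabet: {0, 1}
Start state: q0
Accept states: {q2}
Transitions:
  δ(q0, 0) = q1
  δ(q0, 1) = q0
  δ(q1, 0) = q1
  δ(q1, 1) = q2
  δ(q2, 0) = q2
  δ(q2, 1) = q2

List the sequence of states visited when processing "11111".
Starting at q0
Read '1': q0 -> q0
Read '1': q0 -> q0
Read '1': q0 -> q0
Read '1': q0 -> q0
Read '1': q0 -> q0

Final answer: q0 -> q0 -> q0 -> q0 -> q0 -> q0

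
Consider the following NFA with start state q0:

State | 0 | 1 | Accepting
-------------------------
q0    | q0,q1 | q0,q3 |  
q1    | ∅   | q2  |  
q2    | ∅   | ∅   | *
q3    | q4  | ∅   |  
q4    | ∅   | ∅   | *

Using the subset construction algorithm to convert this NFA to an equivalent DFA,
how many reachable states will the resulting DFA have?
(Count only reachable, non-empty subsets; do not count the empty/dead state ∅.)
Start subset: {q0}
{q0}: on 0 → {q0, q1}, on 1 → {q0, q3}
{q0, q1}: on 0 → {q0, q1}, on 1 → {q0, q2, q3}
{q0, q3}: on 0 → {q0, q1, q4}, on 1 → {q0, q3}
{q0, q2, q3}: on 0 → {q0, q1, q4}, on 1 → {q0, q3}
{q0, q1, q4}: on 0 → {q0, q1}, on 1 → {q0, q2, q3}
Reachable non-empty subsets: {q0}, {q0, q1}, {q0, q3}, {q0, q2, q3}, {q0, q1, q4} — 5 in total.

Final answer: 5 states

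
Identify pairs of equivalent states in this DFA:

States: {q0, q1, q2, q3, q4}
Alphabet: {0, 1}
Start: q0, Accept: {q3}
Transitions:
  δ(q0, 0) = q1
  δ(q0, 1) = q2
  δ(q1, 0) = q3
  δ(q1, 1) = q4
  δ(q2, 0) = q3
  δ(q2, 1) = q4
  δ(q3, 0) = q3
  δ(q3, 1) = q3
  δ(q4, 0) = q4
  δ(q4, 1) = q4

Using the table-filling algorithm:
Round 0 – mark pairs where exactly one state is accepting: (q0,q3), (q1,q3), (q2,q3), (q3,q4)
Round 1 – newly marked: (q0,q1) [on 0: q1 vs q3, already marked]; (q0,q2) [on 0: q1 vs q3, already marked]; (q1,q4) [on 0: q3 vs q4, already marked]; (q2,q4) [on 0: q3 vs q4, already marked]
Round 2 – newly marked: (q0,q4) [on 0: q1 vs q4, already marked]
No further pairs can be marked.
(q1, q2) unmarked: δ(q1,0)=q3, δ(q2,0)=q3; δ(q1,1)=q4, δ(q2,1)=q4 → equivalent
Equivalent pairs: (q1, q2)

Final answer: Equivalent pairs: (q1, q2)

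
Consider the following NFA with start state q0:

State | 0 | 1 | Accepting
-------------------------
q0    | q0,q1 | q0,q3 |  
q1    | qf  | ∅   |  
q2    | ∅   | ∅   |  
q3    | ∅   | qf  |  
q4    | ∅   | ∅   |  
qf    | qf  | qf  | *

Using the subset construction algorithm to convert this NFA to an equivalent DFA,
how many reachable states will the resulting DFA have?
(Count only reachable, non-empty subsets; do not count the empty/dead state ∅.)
Start subset: {q0}
{q0}: on 0 → {q0, q1}, on 1 → {q0, q3}
{q0, q1}: on 0 → {q0, q1, qf}, on 1 → {q0, q3}
{q0, q3}: on 0 → {q0, q1}, on 1 → {q0, q3, qf}
{q0, q1, qf}: on 0 → {q0, q1, qf}, on 1 → {q0, q3, qf}
{q0, q3, qf}: on 0 → {q0, q1, qf}, on 1 → {q0, q3, qf}
Reachable non-empty subsets: {q0}, {q0, q1}, {q0, q3}, {q0, q1, qf}, {q0, q3, qf} — 5 in total.

Final answer: 5 states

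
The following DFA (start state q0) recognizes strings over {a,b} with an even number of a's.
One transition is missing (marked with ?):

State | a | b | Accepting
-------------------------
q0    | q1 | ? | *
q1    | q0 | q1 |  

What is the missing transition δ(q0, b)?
q0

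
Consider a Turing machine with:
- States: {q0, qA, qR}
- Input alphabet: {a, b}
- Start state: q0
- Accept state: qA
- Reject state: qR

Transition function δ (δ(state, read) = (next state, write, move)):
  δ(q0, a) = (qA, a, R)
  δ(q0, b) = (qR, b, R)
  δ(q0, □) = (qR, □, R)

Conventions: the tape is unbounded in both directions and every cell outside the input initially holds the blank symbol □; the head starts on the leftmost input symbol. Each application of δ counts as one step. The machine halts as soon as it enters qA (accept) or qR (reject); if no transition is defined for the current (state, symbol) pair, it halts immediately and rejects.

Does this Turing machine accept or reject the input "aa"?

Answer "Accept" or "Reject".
Step 0: [q0]aa (head at position 0)
Step 1: δ(q0, a) = (qA, a, R)  ⊢  a[qA]a (head at position 1)
The machine is in qA, so it halts and accepts.

Final answer: Accept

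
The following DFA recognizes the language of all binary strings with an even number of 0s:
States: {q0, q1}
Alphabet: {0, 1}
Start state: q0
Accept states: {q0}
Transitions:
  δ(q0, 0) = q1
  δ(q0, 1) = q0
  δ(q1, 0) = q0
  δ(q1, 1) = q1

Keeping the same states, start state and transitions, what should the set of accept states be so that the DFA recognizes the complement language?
The DFA is complete (every state has a transition on every symbol), so the complement
is recognized by the same DFA with accepting and non-accepting states swapped.
Original accept states: {q0}
Complement accept states = All states - Original accept states
= {q0, q1} - {q0}
= {q1}
Complement language: strings with an ODD number of 0s

Final answer: {q1}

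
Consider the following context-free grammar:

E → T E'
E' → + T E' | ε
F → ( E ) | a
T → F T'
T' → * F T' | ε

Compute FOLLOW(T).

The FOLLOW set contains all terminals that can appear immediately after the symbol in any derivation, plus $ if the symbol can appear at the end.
Useful FIRST sets: FIRST(E') = {+, ε}, FIRST(T') = {*, ε} (both E' and T' are nullable).
FOLLOW(E): E is the start symbol → $; E appears in F → ( E ) followed by ')' → FOLLOW(E) = {), $}.
FOLLOW(E'): E' appears at the right end of E → T E' and of E' → + T E', so FOLLOW(E') ⊇ FOLLOW(E) (the second occurrence adds nothing new). FOLLOW(E') = {), $}.
FOLLOW(T): in E → T E' and E' → + T E', T is followed by E': add FIRST(E') minus ε = {+}; since E' is nullable, also add FOLLOW(E) and FOLLOW(E') = {), $}. FOLLOW(T) = {+, ), $}.

Final answer: {$, ), +}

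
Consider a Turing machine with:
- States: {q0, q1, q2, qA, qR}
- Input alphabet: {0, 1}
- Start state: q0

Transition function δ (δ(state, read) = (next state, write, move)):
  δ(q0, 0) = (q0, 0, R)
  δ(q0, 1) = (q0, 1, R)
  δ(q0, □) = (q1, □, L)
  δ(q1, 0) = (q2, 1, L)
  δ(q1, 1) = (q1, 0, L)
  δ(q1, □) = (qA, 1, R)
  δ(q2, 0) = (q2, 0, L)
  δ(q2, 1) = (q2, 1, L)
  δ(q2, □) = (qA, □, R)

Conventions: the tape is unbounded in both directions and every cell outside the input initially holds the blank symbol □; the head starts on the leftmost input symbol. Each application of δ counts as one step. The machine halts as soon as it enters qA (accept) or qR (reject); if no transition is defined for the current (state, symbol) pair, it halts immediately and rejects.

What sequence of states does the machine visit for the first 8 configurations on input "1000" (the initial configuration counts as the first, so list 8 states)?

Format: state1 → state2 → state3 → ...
Step 0: [q0]1000 (head at position 0)
Step 1: δ(q0, 1) = (q0, 1, R)  ⊢  1[q0]000 (head at position 1)
Step 2: δ(q0, 0) = (q0, 0, R)  ⊢  10[q0]00 (head at position 2)
Step 3: δ(q0, 0) = (q0, 0, R)  ⊢  100[q0]0 (head at position 3)
Step 4: δ(q0, 0) = (q0, 0, R)  ⊢  1000[q0]□ (head at position 4)
Step 5: δ(q0, □) = (q1, □, L)  ⊢  100[q1]0□ (head at position 3)
Step 6: δ(q1, 0) = (q2, 1, L)  ⊢  10[q2]01□ (head at position 2)
Step 7: δ(q2, 0) = (q2, 0, L)  ⊢  1[q2]001□ (head at position 1)
Reading off the states of these 8 configurations: q0 → q0 → q0 → q0 → q0 → q1 → q2 → q2

Final answer: q0 → q0 → q0 → q0 → q0 → q1 → q2 → q2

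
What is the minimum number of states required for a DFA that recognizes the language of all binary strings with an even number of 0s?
Language: binary strings with an even number of 0s
Lower bound (Myhill–Nerode): the prefixes ε, 0 are pairwise distinguishable:
  ε vs 0: suffix ε distinguishes them (ε has zero 0s (accepted), 0 has one 0 (rejected))
So any DFA needs at least 2 states.
Upper bound: a DFA with 2 states exists (one state per class above).
Minimum states: 2

Final answer: 2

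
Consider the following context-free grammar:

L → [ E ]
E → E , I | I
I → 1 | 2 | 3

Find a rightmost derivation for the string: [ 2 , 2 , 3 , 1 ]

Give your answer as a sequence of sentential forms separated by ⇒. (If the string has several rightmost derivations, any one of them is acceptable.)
Start with L.
Step 1: the rightmost non-terminal is L; apply L → [ E ]:  [ E ]
Step 2: the rightmost non-terminal is E; apply E → E , I:  [ E , I ]
Step 3: the rightmost non-terminal is I; apply I → 1:  [ E , 1 ]
Step 4: the rightmost non-terminal is E; apply E → E , I:  [ E , I , 1 ]
Step 5: the rightmost non-terminal is I; apply I → 3:  [ E , 3 , 1 ]
Step 6: the rightmost non-terminal is E; apply E → E , I:  [ E , I , 3 , 1 ]
Step 7: the rightmost non-terminal is I; apply I → 2:  [ E , 2 , 3 , 1 ]
Step 8: the rightmost non-terminal is E; apply E → I:  [ I , 2 , 3 , 1 ]
Step 9: the rightmost non-terminal is I; apply I → 2:  [ 2 , 2 , 3 , 1 ]

Final answer: L ⇒ [ E ] ⇒ [ E , I ] ⇒ [ E , 1 ] ⇒ [ E , I , 1 ] ⇒ [ E , 3 , 1 ] ⇒ [ E , I , 3 , 1 ] ⇒ [ E , 2 , 3 , 1 ] ⇒ [ I , 2 , 3 , 1 ] ⇒ [ 2 , 2 , 3 , 1 ]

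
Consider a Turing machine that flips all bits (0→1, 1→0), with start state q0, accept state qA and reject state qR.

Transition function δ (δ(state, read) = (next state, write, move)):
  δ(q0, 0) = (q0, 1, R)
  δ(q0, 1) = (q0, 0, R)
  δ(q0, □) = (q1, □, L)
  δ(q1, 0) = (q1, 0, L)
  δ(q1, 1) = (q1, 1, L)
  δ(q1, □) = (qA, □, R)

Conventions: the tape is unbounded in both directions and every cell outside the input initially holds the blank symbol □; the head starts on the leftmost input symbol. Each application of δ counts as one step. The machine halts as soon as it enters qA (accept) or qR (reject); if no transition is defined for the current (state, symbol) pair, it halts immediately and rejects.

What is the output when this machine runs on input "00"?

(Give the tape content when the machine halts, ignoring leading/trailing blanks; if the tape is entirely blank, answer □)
Step 0: [q0]00 (head at position 0)
Step 1: δ(q0, 0) = (q0, 1, R)  ⊢  1[q0]0 (head at position 1)
Step 2: δ(q0, 0) = (q0, 1, R)  ⊢  11[q0]□ (head at position 2)
Step 3: δ(q0, □) = (q1, □, L)  ⊢  1[q1]1□ (head at position 1)
Step 4: δ(q1, 1) = (q1, 1, L)  ⊢  [q1]11□ (head at position 0)
Step 5: δ(q1, 1) = (q1, 1, L)  ⊢  [q1]□11□ (head at position -1)
Step 6: δ(q1, □) = (qA, □, R)  ⊢  □[qA]11□ (head at position 0)
The machine is in qA, so it halts and accepts.
Tape content when halted (ignoring surrounding blanks): 11

Final answer: Output: 11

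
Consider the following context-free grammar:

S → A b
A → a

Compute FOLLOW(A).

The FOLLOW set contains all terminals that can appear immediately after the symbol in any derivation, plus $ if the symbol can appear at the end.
A occurs only in S → A b, where it is immediately followed by the terminal b. So FOLLOW(A) = {b}.

Final answer: {b}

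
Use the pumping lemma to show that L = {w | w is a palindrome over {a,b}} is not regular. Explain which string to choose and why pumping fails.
Language: L = {w | w is a palindrome over {a,b}} (strings that read the same forwards and backwards)
Step 1: Assume for contradiction that L is regular, with pumping length p.
Step 2: Choose s = a^p b a^p. Then s ∈ L (it reads the same forwards and backwards) and |s| ≥ p.
Step 3: Consider any decomposition s = xyz with |xy| ≤ p and |y| > 0. Since |xy| ≤ p and the first p symbols of s are all a's, y = a^k for some k with 1 ≤ k ≤ p.
Step 4: Pumping up (i = 2): xy²z = a^(p+k) b a^p. Its reverse is a^p b a^(p+k) ≠ a^(p+k) b a^p (the single b is no longer in the middle), so xy²z is not a palindrome and xy²z ∉ L.
This contradicts the pumping lemma, so L is not regular.

Final answer: Choose s = a^p b a^p. Since |xy| ≤ p, y = a^k with k ≥ 1. Then xy²z = a^(p+k) b a^p is not a palindrome, so ∉ L.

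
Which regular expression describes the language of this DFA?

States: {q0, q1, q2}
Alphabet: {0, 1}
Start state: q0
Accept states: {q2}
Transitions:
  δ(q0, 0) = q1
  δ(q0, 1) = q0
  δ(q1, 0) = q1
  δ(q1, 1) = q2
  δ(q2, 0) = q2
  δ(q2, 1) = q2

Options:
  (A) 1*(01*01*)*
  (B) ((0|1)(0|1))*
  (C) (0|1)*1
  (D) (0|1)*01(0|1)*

Testing sample strings against the DFA:
  '00101' -> accepted
  '010' -> accepted
  '00' -> rejected
  '00' -> rejected
Checking each option for a counterexample:
  (A) 1*(01*01*)*: ε is rejected by the DFA but matches the regex → eliminated
  (B) ((0|1)(0|1))*: ε is rejected by the DFA but matches the regex → eliminated
  (C) (0|1)*1: '1' is rejected by the DFA but matches the regex → eliminated
  (D) (0|1)*01(0|1)*: agrees with the DFA on all strings of length ≤ 4
Only (D) (0|1)*01(0|1)* is consistent with the DFA.

Final answer: (D) (0|1)*01(0|1)*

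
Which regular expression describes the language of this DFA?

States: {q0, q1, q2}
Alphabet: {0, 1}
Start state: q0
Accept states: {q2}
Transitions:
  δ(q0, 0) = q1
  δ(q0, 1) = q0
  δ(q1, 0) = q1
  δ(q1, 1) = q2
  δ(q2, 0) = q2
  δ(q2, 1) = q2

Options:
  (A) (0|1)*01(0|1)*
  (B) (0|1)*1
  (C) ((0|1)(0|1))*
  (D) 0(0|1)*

Testing sample strings against the DFA:
  '00' -> rejected
  '0010' -> accepted
  '110' -> rejected
  '1100' -> rejected
Checking each option for a counterexample:
  (A) (0|1)*01(0|1)*: agrees with the DFA on all strings of length ≤ 4
  (B) (0|1)*1: '1' is rejected by the DFA but matches the regex → eliminated
  (C) ((0|1)(0|1))*: ε is rejected by the DFA but matches the regex → eliminated
  (D) 0(0|1)*: '0' is rejected by the DFA but matches the regex → eliminated
Only (A) (0|1)*01(0|1)* is consistent with the DFA.

Final answer: (A) (0|1)*01(0|1)*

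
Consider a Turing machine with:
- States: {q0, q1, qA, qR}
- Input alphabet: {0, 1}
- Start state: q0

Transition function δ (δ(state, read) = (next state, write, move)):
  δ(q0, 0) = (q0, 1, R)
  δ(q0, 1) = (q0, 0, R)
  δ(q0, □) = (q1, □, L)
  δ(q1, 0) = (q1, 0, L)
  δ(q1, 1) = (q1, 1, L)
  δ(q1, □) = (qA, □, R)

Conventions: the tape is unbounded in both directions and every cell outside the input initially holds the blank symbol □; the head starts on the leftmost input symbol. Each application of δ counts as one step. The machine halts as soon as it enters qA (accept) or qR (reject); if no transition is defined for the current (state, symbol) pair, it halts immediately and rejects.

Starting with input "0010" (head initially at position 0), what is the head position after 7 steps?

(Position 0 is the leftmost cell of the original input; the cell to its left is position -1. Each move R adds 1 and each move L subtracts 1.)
Step 0: [q0]0010 (head at position 0)
Step 1: δ(q0, 0) = (q0, 1, R)  ⊢  1[q0]010 (head at position 1)
Step 2: δ(q0, 0) = (q0, 1, R)  ⊢  11[q0]10 (head at position 2)
Step 3: δ(q0, 1) = (q0, 0, R)  ⊢  110[q0]0 (head at position 3)
Step 4: δ(q0, 0) = (q0, 1, R)  ⊢  1101[q0]□ (head at position 4)
Step 5: δ(q0, □) = (q1, □, L)  ⊢  110[q1]1□ (head at position 3)
Step 6: δ(q1, 1) = (q1, 1, L)  ⊢  11[q1]01□ (head at position 2)
Step 7: δ(q1, 0) = (q1, 0, L)  ⊢  1[q1]101□ (head at position 1)
Head position after 7 steps: 1

Final answer: Position 1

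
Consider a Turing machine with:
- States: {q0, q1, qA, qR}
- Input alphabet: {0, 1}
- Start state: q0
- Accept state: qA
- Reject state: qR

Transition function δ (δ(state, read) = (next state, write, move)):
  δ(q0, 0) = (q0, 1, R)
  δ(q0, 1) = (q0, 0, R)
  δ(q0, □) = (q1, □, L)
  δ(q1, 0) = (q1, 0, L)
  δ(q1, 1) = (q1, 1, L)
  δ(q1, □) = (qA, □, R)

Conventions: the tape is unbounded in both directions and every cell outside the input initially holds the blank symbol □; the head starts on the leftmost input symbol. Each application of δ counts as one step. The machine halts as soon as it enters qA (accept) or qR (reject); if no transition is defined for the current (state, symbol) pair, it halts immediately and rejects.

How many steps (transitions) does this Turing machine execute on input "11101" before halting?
Step 0: [q0]11101 (head at position 0)
Step 1: δ(q0, 1) = (q0, 0, R)  ⊢  0[q0]1101 (head at position 1)
Step 2: δ(q0, 1) = (q0, 0, R)  ⊢  00[q0]101 (head at position 2)
Step 3: δ(q0, 1) = (q0, 0, R)  ⊢  000[q0]01 (head at position 3)
Step 4: δ(q0, 0) = (q0, 1, R)  ⊢  0001[q0]1 (head at position 4)
Step 5: δ(q0, 1) = (q0, 0, R)  ⊢  00010[q0]□ (head at position 5)
Step 6: δ(q0, □) = (q1, □, L)  ⊢  0001[q1]0□ (head at position 4)
Step 7: δ(q1, 0) = (q1, 0, L)  ⊢  000[q1]10□ (head at position 3)
Step 8: δ(q1, 1) = (q1, 1, L)  ⊢  00[q1]010□ (head at position 2)
Step 9: δ(q1, 0) = (q1, 0, L)  ⊢  0[q1]0010□ (head at position 1)
Step 10: δ(q1, 0) = (q1, 0, L)  ⊢  [q1]00010□ (head at position 0)
Step 11: δ(q1, 0) = (q1, 0, L)  ⊢  [q1]□00010□ (head at position -1)
Step 12: δ(q1, □) = (qA, □, R)  ⊢  □[qA]00010□ (head at position 0)
The machine is in qA, so it halts and accepts.
Number of transitions executed: 12.

Final answer: 12 steps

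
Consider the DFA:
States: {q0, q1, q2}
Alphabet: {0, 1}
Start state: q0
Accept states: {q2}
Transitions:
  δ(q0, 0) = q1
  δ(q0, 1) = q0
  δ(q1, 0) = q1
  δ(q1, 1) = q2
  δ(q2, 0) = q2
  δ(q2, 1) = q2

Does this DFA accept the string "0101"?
Processing string "0101":
  q0 --0--> q1
  q1 --1--> q2
  q2 --0--> q2
  q2 --1--> q2
Final state: q2
Accept states: {q2}
q2 is an accept state, so the string is accepted.

Final answer: Yes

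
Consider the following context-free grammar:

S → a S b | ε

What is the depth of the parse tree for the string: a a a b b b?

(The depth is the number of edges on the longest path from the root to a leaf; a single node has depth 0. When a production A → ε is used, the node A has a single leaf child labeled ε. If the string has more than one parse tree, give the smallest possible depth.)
The only parse tree applies S → a S b 3 times (once per matching a…b pair) and then S → ε.
The S nodes sit at depths 0, 1, …, 3; the innermost S (depth 3) has the single child ε at depth 4.
The terminal leaves a, b are at depths 1..3, so the longest root-to-leaf path is S → S → … → S → ε with 4 edges.
Depth = 4.

Final answer: 4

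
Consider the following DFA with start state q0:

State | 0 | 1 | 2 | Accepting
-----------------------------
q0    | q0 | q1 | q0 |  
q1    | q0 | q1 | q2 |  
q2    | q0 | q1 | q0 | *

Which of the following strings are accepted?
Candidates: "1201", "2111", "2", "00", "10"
"1201": q0 → q1 → q2 → q0 → q1; q1 is not accepting → rejected
"2111": q0 → q0 → q1 → q1 → q1; q1 is not accepting → rejected
"2": q0 → q0; q0 is not accepting → rejected
"00": q0 → q0 → q0; q0 is not accepting → rejected
"10": q0 → q1 → q0; q0 is not accepting → rejected

Final answer: None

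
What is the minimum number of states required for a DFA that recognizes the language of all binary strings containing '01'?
Language: binary strings containing '01'
Lower bound (Myhill–Nerode): the prefixes ε, 0, 01 are pairwise distinguishable:
  ε vs 01: suffix ε distinguishes them (ε is rejected, 01 is accepted)
  0 vs 01: suffix ε distinguishes them (0 is rejected, 01 is accepted)
  ε vs 0: suffix 1 distinguishes them (ε·1 = 1 is rejected, 0·1 = 01 is accepted)
So any DFA needs at least 3 states.
Upper bound: a DFA with 3 states exists (one state per class above: 'no progress', 'last symbol 0', and 'seen 01' (accepting sink)).
Minimum states: 3

Final answer: 3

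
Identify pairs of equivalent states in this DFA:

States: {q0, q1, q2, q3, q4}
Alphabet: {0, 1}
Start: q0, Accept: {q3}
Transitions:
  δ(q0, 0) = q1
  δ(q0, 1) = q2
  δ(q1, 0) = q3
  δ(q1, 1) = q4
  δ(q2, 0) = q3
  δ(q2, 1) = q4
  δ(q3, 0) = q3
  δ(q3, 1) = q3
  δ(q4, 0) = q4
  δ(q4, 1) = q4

Using the table-filling algorithm:
Round 0 – mark pairs where exactly one state is accepting: (q0,q3), (q1,q3), (q2,q3), (q3,q4)
Round 1 – newly marked: (q0,q1) [on 0: q1 vs q3, already marked]; (q0,q2) [on 0: q1 vs q3, already marked]; (q1,q4) [on 0: q3 vs q4, already marked]; (q2,q4) [on 0: q3 vs q4, already marked]
Round 2 – newly marked: (q0,q4) [on 0: q1 vs q4, already marked]
No further pairs can be marked.
(q1, q2) unmarked: δ(q1,0)=q3, δ(q2,0)=q3; δ(q1,1)=q4, δ(q2,1)=q4 → equivalent
Equivalent pairs: (q1, q2)

Final answer: Equivalent pairs: (q1, q2)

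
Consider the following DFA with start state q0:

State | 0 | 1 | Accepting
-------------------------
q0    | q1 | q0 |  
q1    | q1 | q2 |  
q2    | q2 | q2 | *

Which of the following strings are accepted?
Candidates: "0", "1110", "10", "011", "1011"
"0": q0 → q1; q1 is not accepting → rejected
"1110": q0 → q0 → q0 → q0 → q1; q1 is not accepting → rejected
"10": q0 → q0 → q1; q1 is not accepting → rejected
"011": q0 → q1 → q2 → q2; q2 is accepting → accepted
"1011": q0 → q0 → q1 → q2 → q2; q2 is accepting → accepted

Final answer: "011", "1011"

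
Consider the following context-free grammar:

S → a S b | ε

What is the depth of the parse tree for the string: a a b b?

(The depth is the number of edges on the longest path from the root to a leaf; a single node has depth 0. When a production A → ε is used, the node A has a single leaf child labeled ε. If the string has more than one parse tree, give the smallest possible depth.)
The only parse tree applies S → a S b 2 times (once per matching a…b pair) and then S → ε.
The S nodes sit at depths 0, 1, …, 2; the innermost S (depth 2) has the single child ε at depth 3.
The terminal leaves a, b are at depths 1..2, so the longest root-to-leaf path is S → S → … → S → ε with 3 edges.
Depth = 3.

Final answer: 3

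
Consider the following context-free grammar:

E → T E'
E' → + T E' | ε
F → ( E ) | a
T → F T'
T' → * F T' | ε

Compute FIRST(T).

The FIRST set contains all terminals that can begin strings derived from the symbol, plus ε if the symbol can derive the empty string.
FIRST(F): F → ( E ) contributes '(' and F → a contributes 'a', so FIRST(F) = {(, a}. F is not nullable.
FIRST(T): T → F T' begins with F, and F is not nullable, so FIRST(T) = FIRST(F) = {(, a}.

Final answer: {(, a}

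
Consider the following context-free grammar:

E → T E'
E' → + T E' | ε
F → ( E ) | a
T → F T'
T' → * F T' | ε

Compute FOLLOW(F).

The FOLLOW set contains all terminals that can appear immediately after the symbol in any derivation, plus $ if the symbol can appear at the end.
Useful FIRST sets: FIRST(E') = {+, ε}, FIRST(T') = {*, ε} (both E' and T' are nullable).
FOLLOW(E): E is the start symbol → $; E appears in F → ( E ) followed by ')' → FOLLOW(E) = {), $}.
FOLLOW(E'): E' appears at the right end of E → T E' and of E' → + T E', so FOLLOW(E') ⊇ FOLLOW(E) (the second occurrence adds nothing new). FOLLOW(E') = {), $}.
FOLLOW(T): in E → T E' and E' → + T E', T is followed by E': add FIRST(E') minus ε = {+}; since E' is nullable, also add FOLLOW(E) and FOLLOW(E') = {), $}. FOLLOW(T) = {+, ), $}.
FOLLOW(T'): T' appears at the right end of T → F T' and of T' → * F T', so FOLLOW(T') = FOLLOW(T) = {+, ), $}.
FOLLOW(F): in T → F T' and T' → * F T', F is followed by T': add FIRST(T') minus ε = {*}; since T' is nullable, also add FOLLOW(T) and FOLLOW(T') = {+, ), $}. FOLLOW(F) = {*, +, ), $}.

Final answer: {$, ), *, +}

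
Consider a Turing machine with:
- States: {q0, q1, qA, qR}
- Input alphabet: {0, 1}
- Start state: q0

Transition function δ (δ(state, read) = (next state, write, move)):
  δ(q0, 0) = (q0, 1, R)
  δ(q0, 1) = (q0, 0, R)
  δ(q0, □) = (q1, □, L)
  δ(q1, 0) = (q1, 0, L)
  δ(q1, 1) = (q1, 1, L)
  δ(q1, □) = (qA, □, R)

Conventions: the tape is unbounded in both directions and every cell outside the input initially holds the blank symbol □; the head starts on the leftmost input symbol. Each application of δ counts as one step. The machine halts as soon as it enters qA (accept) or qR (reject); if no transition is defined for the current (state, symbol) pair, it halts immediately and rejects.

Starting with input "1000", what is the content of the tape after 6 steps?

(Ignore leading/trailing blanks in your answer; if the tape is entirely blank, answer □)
Step 0: [q0]1000 (head at position 0)
Step 1: δ(q0, 1) = (q0, 0, R)  ⊢  0[q0]000 (head at position 1)
Step 2: δ(q0, 0) = (q0, 1, R)  ⊢  01[q0]00 (head at position 2)
Step 3: δ(q0, 0) = (q0, 1, R)  ⊢  011[q0]0 (head at position 3)
Step 4: δ(q0, 0) = (q0, 1, R)  ⊢  0111[q0]□ (head at position 4)
Step 5: δ(q0, □) = (q1, □, L)  ⊢  011[q1]1□ (head at position 3)
Step 6: δ(q1, 1) = (q1, 1, L)  ⊢  01[q1]11□ (head at position 2)
Tape after 6 steps (ignoring surrounding blanks): 0111

Final answer: Tape: 0111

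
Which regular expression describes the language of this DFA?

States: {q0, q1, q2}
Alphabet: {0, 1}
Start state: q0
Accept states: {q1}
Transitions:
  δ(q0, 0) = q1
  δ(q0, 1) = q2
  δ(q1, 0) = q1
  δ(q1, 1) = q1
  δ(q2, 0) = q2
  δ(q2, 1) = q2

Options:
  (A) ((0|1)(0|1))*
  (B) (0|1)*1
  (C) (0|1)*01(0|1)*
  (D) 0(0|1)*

Testing sample strings against the DFA:
  '001' -> accepted
  '01' -> accepted
  '1000' -> rejected
  '11100' -> rejected
Checking each option for a counterexample:
  (A) ((0|1)(0|1))*: ε is rejected by the DFA but matches the regex → eliminated
  (B) (0|1)*1: '0' is accepted by the DFA but does not match the regex → eliminated
  (C) (0|1)*01(0|1)*: '0' is accepted by the DFA but does not match the regex → eliminated
  (D) 0(0|1)*: agrees with the DFA on all strings of length ≤ 4
Only (D) 0(0|1)* is consistent with the DFA.

Final answer: (D) 0(0|1)*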